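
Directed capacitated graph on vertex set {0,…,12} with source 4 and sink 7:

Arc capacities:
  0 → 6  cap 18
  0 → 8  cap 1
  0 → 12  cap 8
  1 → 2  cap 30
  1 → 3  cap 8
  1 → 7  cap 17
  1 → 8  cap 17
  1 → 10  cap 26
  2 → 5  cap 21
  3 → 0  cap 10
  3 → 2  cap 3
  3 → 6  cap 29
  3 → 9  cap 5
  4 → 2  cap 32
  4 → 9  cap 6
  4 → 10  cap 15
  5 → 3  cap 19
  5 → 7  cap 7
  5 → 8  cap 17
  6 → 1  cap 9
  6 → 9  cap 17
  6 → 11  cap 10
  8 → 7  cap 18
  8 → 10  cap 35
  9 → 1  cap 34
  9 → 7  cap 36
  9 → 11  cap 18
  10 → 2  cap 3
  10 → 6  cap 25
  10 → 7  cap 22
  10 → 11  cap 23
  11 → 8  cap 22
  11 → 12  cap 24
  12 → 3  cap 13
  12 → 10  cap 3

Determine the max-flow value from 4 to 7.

Maximum flow value: 42

augment #1: 4→9→7 bottleneck 6, total now 6
augment #2: 4→10→7 bottleneck 15, total now 21
augment #3: 4→2→5→7 bottleneck 7, total now 28
augment #4: 4→2→5→8→7 bottleneck 14, total now 42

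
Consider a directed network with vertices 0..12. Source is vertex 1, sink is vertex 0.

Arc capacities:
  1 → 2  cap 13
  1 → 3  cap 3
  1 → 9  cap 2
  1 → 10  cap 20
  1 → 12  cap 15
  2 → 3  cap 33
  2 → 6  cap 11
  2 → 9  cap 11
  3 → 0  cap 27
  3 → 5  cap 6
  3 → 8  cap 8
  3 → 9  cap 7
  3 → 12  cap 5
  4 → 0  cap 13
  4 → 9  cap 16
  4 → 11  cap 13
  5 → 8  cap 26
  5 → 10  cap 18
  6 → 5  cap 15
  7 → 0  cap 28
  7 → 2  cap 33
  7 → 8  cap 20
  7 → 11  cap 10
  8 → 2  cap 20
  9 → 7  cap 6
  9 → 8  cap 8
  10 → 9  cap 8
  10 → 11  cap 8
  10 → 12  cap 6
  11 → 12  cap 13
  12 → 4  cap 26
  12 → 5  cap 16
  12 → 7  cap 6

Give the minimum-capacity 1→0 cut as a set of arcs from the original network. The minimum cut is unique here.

augment #1: 1→3→0 push 3
augment #2: 1→2→3→0 push 13
augment #3: 1→9→7→0 push 2
augment #4: 1→12→4→0 push 13
augment #5: 1→12→7→0 push 2
augment #6: 1→10→9→7→0 push 4
augment #7: 1→10→12→7→0 push 4
augment #8: 1→10→9→8→2→3→0 push 4
augment #9: 1→10→12→5→8→2→3→0 push 2
augment #10: 1→10→11→12→5→8→2→3→0 push 5
max flow = 52; residual-reachable set from 1 gives S-side
cut edges (S→T): {(3,0), (4,0), (9,7), (12,7)} total cap 52

Min-cut arcs: {(3,0), (4,0), (9,7), (12,7)} (total capacity 52)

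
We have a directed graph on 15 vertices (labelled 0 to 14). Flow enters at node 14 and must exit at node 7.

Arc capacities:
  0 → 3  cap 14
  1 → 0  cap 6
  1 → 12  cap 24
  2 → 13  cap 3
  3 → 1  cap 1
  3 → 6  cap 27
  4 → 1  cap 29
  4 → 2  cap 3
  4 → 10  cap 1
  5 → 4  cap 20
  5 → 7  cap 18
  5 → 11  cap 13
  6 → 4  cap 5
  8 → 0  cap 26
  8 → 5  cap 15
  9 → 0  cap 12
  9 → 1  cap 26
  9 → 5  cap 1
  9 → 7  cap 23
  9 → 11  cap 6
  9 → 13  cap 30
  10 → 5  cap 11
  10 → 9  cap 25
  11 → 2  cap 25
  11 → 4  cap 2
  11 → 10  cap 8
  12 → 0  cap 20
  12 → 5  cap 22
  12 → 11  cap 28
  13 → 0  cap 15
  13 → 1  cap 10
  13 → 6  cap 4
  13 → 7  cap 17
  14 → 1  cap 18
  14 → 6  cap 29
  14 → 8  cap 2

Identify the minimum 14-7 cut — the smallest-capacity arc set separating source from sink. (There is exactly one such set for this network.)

Min-cut arcs: {(6,4), (14,1), (14,8)} (total capacity 25)

augment #1: 14→8→5→7 push 2
augment #2: 14→1→12→5→7 push 16
augment #3: 14→6→4→2→13→7 push 3
augment #4: 14→6→4→10→9→7 push 1
augment #5: 14→1→12→11→10→9→7 push 2
augment #6: 14→6→4→1→12→11→10→9→7 push 1
max flow = 25; residual-reachable set from 14 gives S-side
cut edges (S→T): {(6,4), (14,1), (14,8)} total cap 25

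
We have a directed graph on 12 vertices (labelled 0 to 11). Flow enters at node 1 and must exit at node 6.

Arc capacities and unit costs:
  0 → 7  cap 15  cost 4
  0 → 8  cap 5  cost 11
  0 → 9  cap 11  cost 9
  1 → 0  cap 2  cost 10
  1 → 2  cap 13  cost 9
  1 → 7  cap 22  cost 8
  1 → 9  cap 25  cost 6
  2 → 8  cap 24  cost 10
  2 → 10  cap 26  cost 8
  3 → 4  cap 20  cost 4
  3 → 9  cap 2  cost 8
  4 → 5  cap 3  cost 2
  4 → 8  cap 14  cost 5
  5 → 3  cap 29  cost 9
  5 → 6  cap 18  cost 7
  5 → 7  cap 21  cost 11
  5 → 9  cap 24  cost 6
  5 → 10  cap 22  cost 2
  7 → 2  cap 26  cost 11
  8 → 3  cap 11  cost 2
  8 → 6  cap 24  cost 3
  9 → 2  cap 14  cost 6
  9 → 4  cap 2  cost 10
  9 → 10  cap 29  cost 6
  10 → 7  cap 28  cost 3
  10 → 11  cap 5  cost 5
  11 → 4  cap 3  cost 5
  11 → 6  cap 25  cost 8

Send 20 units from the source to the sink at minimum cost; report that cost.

shortest-cost path #1: 1→2→8→6 push 13 @ unit cost 22 (adds 286)
shortest-cost path #2: 1→0→8→6 push 2 @ unit cost 24 (adds 48)
shortest-cost path #3: 1→9→4→8→6 push 2 @ unit cost 24 (adds 48)
shortest-cost path #4: 1→9→10→11→6 push 3 @ unit cost 25 (adds 75)
total cost = 457

Minimum cost for 20 units: 457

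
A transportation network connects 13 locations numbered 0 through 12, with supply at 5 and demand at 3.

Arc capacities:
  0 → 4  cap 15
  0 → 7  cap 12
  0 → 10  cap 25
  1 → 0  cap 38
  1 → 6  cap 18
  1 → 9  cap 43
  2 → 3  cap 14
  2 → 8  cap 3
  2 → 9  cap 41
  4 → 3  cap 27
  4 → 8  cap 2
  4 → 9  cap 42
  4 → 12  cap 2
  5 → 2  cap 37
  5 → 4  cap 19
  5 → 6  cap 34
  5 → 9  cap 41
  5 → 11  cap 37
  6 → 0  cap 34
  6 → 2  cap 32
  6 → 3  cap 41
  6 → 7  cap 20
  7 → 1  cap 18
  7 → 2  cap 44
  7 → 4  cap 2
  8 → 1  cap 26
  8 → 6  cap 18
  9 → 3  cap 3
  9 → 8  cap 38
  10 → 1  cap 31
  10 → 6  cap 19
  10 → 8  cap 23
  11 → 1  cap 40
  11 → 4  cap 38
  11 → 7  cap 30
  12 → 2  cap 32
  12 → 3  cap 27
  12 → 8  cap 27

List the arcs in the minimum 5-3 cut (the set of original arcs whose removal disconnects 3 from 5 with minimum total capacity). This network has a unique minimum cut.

Min-cut arcs: {(2,3), (4,3), (4,12), (6,3), (9,3)} (total capacity 87)

augment #1: 5→2→3 push 14
augment #2: 5→4→3 push 19
augment #3: 5→6→3 push 34
augment #4: 5→9→3 push 3
augment #5: 5→11→4→3 push 8
augment #6: 5→2→8→6→3 push 3
augment #7: 5→9→8→6→3 push 4
augment #8: 5→11→4→12→3 push 2
max flow = 87; residual-reachable set from 5 gives S-side
cut edges (S→T): {(2,3), (4,3), (4,12), (6,3), (9,3)} total cap 87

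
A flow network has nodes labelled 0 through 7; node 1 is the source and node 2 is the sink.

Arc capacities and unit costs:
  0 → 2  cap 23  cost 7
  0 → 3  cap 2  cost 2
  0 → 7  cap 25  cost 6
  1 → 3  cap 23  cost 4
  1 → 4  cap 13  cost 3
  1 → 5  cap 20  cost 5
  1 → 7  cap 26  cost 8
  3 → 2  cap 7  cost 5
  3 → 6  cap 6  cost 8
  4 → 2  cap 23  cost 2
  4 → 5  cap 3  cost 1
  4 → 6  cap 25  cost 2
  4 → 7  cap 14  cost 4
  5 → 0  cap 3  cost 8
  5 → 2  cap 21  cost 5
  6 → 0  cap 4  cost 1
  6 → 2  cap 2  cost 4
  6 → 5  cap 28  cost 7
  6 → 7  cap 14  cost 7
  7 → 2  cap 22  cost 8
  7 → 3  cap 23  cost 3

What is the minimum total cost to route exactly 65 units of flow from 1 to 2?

Minimum cost for 65 units: 732

shortest-cost path #1: 1→4→2 push 13 @ unit cost 5 (adds 65)
shortest-cost path #2: 1→3→2 push 7 @ unit cost 9 (adds 63)
shortest-cost path #3: 1→5→2 push 20 @ unit cost 10 (adds 200)
shortest-cost path #4: 1→3→6→2 push 2 @ unit cost 16 (adds 32)
shortest-cost path #5: 1→7→2 push 22 @ unit cost 16 (adds 352)
shortest-cost path #6: 1→3→6→0→2 push 1 @ unit cost 20 (adds 20)
total cost = 732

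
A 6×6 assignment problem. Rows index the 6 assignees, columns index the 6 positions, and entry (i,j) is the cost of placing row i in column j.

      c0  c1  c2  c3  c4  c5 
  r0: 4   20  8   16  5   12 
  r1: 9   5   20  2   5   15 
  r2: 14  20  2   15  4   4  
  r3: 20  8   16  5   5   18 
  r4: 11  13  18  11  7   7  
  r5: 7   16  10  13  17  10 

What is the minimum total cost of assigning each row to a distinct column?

one of 2 optimal assignments: row0→col4 (cost 5), row1→col1 (cost 5), row2→col2 (cost 2), row3→col3 (cost 5), row4→col5 (cost 7), row5→col0 (cost 7)
total = 5 + 5 + 2 + 5 + 7 + 7 = 31

Minimum assignment cost: 31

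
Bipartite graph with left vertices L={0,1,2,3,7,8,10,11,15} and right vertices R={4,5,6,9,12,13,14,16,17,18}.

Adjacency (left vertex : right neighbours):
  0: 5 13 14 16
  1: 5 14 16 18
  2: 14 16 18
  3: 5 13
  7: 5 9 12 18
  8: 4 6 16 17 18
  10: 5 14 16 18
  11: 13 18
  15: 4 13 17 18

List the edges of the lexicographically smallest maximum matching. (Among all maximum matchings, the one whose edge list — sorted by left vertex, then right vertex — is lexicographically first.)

|M| = 8 (so the lex-smallest maximum matching has 8 edges)
process left vertices in ascending order; for each, take the smallest-labelled available neighbour that still permits 8 edges overall, or leave it unmatched if none does
lex-smallest matching: {0-5, 1-14, 2-16, 3-13, 7-9, 8-4, 10-18, 15-17}

Lex-smallest maximum matching: {(0,5), (1,14), (2,16), (3,13), (7,9), (8,4), (10,18), (15,17)}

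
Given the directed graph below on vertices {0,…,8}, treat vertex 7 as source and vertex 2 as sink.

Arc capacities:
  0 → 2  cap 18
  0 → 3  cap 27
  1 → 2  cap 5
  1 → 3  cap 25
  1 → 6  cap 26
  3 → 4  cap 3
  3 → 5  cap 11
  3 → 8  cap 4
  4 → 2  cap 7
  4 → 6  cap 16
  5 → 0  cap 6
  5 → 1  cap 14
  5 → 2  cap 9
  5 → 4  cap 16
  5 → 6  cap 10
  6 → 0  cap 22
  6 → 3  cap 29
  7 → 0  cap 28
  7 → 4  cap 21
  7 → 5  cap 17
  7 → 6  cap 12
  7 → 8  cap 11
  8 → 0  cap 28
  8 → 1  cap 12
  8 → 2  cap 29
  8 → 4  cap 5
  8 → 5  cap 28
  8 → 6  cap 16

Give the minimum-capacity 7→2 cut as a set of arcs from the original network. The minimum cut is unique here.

augment #1: 7→0→2 push 18
augment #2: 7→4→2 push 7
augment #3: 7→5→2 push 9
augment #4: 7→8→2 push 11
augment #5: 7→5→1→2 push 5
augment #6: 7→0→3→8→2 push 4
max flow = 54; residual-reachable set from 7 gives S-side
cut edges (S→T): {(0,2), (1,2), (3,8), (4,2), (5,2), (7,8)} total cap 54

Min-cut arcs: {(0,2), (1,2), (3,8), (4,2), (5,2), (7,8)} (total capacity 54)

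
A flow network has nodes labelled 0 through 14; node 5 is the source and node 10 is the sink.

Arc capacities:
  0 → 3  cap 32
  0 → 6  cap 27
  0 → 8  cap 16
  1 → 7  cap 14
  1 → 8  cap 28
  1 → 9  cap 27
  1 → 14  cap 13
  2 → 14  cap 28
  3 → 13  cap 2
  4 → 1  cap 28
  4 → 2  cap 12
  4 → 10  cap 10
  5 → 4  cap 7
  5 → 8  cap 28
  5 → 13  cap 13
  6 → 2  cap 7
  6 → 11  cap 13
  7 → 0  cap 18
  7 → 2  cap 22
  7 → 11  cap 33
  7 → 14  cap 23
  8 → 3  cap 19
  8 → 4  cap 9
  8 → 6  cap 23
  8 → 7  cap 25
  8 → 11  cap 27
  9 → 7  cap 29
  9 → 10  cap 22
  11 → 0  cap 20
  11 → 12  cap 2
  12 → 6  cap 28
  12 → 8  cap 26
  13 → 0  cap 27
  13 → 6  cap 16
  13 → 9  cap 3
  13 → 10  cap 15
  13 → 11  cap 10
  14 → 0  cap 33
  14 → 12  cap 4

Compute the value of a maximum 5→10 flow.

augment #1: 5→4→10 bottleneck 7, total now 7
augment #2: 5→13→10 bottleneck 13, total now 20
augment #3: 5→8→4→10 bottleneck 3, total now 23
augment #4: 5→8→3→13→10 bottleneck 2, total now 25
augment #5: 5→8→4→1→9→10 bottleneck 6, total now 31

Maximum flow value: 31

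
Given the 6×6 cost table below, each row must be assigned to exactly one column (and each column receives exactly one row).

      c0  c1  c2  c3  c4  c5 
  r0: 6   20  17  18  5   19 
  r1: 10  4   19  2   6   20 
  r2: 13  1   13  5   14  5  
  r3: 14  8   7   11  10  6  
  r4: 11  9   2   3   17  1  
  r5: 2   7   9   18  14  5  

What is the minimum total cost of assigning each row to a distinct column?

one of 2 optimal assignments: row0→col4 (cost 5), row1→col3 (cost 2), row2→col1 (cost 1), row3→col2 (cost 7), row4→col5 (cost 1), row5→col0 (cost 2)
total = 5 + 2 + 1 + 7 + 1 + 2 = 18

Minimum assignment cost: 18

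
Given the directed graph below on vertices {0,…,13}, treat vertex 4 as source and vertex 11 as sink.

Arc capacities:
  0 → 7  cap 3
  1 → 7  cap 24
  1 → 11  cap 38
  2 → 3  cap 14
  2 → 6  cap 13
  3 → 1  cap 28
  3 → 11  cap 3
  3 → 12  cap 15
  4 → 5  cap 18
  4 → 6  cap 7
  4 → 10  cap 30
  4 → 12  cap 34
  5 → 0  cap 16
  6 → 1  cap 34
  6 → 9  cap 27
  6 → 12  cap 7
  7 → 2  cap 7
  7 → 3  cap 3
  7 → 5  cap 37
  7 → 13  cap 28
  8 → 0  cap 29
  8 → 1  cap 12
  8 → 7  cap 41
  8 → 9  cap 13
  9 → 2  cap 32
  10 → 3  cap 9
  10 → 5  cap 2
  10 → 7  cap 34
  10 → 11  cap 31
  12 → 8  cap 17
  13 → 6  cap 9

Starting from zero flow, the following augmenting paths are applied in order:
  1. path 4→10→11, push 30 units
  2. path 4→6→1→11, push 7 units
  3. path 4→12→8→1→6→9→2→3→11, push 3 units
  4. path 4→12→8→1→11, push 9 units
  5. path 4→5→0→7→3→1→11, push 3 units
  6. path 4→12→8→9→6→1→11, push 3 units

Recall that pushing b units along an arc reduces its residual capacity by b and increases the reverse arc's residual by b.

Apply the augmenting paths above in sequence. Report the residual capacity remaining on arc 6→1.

Residual capacity of (6,1): 27

after path 1 (4→10→11, push 30): res(6,1)=34
after path 2 (4→6→1→11, push 7): res(6,1)=27
after path 3 (4→12→8→1→6→9→2→3→11, push 3): res(6,1)=30
after path 4 (4→12→8→1→11, push 9): res(6,1)=30
after path 5 (4→5→0→7→3→1→11, push 3): res(6,1)=30
after path 6 (4→12→8→9→6→1→11, push 3): res(6,1)=27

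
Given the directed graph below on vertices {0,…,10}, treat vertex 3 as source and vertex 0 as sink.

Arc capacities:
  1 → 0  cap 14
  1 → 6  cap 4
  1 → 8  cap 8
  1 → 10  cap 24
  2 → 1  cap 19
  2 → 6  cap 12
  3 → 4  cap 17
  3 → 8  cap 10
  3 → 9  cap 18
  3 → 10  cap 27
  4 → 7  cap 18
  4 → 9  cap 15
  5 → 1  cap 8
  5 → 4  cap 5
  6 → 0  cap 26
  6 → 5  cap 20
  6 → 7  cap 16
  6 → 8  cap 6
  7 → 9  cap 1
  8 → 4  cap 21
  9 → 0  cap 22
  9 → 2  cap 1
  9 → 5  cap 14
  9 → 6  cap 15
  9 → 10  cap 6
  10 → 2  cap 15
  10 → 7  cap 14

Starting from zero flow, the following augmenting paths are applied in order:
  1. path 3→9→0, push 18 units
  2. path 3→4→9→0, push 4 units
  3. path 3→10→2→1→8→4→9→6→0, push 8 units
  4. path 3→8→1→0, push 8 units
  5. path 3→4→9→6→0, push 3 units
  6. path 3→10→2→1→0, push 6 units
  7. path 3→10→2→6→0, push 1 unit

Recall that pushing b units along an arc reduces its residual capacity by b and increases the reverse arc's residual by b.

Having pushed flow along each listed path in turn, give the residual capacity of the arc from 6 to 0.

after path 1 (3→9→0, push 18): res(6,0)=26
after path 2 (3→4→9→0, push 4): res(6,0)=26
after path 3 (3→10→2→1→8→4→9→6→0, push 8): res(6,0)=18
after path 4 (3→8→1→0, push 8): res(6,0)=18
after path 5 (3→4→9→6→0, push 3): res(6,0)=15
after path 6 (3→10→2→1→0, push 6): res(6,0)=15
after path 7 (3→10→2→6→0, push 1): res(6,0)=14

Residual capacity of (6,0): 14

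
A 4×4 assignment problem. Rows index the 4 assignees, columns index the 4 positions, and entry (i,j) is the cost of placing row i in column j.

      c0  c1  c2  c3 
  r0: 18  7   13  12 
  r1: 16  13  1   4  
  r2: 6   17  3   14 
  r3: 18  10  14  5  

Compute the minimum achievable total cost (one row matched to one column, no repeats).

optimal assignment: row0→col1 (cost 7), row1→col2 (cost 1), row2→col0 (cost 6), row3→col3 (cost 5)
total = 7 + 1 + 6 + 5 = 19

Minimum assignment cost: 19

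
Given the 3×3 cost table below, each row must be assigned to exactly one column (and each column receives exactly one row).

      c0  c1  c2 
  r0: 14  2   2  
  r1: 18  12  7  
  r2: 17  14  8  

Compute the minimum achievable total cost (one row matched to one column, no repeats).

Minimum assignment cost: 26

optimal assignment: row0→col1 (cost 2), row1→col2 (cost 7), row2→col0 (cost 17)
total = 2 + 7 + 17 = 26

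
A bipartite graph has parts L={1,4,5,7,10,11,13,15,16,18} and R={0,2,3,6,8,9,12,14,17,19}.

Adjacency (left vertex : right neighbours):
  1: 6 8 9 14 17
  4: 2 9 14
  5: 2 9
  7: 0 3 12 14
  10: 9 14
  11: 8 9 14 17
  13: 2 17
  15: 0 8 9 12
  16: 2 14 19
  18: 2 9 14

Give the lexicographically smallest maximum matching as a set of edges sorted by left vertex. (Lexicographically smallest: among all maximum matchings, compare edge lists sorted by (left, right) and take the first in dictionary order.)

|M| = 9 (so the lex-smallest maximum matching has 9 edges)
process left vertices in ascending order; for each, take the smallest-labelled available neighbour that still permits 9 edges overall, or leave it unmatched if none does
lex-smallest matching: {1-6, 4-2, 5-9, 7-0, 10-14, 11-8, 13-17, 15-12, 16-19}

Lex-smallest maximum matching: {(1,6), (4,2), (5,9), (7,0), (10,14), (11,8), (13,17), (15,12), (16,19)}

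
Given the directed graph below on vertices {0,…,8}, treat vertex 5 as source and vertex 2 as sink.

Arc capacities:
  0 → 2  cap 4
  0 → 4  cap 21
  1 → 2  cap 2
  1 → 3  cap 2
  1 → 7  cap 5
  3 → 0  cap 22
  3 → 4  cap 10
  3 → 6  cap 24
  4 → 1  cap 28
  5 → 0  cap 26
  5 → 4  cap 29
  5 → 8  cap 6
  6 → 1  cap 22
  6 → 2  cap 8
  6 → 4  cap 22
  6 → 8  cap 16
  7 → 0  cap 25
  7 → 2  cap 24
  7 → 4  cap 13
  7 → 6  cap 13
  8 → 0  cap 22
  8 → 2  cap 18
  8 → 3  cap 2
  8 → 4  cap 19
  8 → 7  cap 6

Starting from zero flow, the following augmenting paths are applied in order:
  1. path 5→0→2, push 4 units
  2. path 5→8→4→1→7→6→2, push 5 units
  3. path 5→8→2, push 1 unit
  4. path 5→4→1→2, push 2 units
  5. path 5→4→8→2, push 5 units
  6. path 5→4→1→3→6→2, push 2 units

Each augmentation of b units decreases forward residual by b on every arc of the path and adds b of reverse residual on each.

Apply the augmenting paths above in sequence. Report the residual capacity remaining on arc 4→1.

Residual capacity of (4,1): 19

after path 1 (5→0→2, push 4): res(4,1)=28
after path 2 (5→8→4→1→7→6→2, push 5): res(4,1)=23
after path 3 (5→8→2, push 1): res(4,1)=23
after path 4 (5→4→1→2, push 2): res(4,1)=21
after path 5 (5→4→8→2, push 5): res(4,1)=21
after path 6 (5→4→1→3→6→2, push 2): res(4,1)=19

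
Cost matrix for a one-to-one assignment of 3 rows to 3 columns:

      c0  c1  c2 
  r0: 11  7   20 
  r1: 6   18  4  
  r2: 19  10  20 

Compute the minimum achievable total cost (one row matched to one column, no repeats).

optimal assignment: row0→col0 (cost 11), row1→col2 (cost 4), row2→col1 (cost 10)
total = 11 + 4 + 10 = 25

Minimum assignment cost: 25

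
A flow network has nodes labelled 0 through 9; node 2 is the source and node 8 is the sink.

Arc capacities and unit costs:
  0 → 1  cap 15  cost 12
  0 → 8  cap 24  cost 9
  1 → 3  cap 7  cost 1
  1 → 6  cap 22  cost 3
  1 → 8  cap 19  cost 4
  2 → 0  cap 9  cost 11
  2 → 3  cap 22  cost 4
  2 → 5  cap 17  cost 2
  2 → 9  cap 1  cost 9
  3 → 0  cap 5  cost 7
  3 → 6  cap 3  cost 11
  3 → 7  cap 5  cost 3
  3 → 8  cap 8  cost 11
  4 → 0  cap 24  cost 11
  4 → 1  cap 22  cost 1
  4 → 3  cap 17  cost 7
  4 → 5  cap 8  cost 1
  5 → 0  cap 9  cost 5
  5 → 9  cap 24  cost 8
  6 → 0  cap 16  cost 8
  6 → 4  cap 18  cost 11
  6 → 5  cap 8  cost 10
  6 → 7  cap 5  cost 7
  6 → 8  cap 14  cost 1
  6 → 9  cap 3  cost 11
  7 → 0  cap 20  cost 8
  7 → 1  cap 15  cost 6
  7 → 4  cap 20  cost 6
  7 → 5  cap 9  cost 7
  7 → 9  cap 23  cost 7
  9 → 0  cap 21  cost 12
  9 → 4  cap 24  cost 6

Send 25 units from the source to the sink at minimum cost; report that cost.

shortest-cost path #1: 2→3→8 push 8 @ unit cost 15 (adds 120)
shortest-cost path #2: 2→3→6→8 push 3 @ unit cost 16 (adds 48)
shortest-cost path #3: 2→5→0→8 push 9 @ unit cost 16 (adds 144)
shortest-cost path #4: 2→3→7→1→8 push 5 @ unit cost 17 (adds 85)
total cost = 397

Minimum cost for 25 units: 397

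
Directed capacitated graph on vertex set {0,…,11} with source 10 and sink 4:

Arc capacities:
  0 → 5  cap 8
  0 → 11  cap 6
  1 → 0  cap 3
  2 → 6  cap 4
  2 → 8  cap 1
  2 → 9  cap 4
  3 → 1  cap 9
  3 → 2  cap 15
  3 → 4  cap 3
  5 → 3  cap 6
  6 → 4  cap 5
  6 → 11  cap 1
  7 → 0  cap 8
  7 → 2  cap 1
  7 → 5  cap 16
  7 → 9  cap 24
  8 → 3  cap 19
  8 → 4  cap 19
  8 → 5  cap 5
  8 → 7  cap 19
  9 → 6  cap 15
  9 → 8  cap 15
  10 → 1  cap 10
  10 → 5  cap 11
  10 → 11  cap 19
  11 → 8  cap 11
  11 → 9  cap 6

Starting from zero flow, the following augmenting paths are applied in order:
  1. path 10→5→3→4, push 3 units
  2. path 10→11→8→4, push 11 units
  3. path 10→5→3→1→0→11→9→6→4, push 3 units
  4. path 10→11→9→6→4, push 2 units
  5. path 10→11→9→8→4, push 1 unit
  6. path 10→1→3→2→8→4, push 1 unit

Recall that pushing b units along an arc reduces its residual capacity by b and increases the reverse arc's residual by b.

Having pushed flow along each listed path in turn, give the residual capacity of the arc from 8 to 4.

Residual capacity of (8,4): 6

after path 1 (10→5→3→4, push 3): res(8,4)=19
after path 2 (10→11→8→4, push 11): res(8,4)=8
after path 3 (10→5→3→1→0→11→9→6→4, push 3): res(8,4)=8
after path 4 (10→11→9→6→4, push 2): res(8,4)=8
after path 5 (10→11→9→8→4, push 1): res(8,4)=7
after path 6 (10→1→3→2→8→4, push 1): res(8,4)=6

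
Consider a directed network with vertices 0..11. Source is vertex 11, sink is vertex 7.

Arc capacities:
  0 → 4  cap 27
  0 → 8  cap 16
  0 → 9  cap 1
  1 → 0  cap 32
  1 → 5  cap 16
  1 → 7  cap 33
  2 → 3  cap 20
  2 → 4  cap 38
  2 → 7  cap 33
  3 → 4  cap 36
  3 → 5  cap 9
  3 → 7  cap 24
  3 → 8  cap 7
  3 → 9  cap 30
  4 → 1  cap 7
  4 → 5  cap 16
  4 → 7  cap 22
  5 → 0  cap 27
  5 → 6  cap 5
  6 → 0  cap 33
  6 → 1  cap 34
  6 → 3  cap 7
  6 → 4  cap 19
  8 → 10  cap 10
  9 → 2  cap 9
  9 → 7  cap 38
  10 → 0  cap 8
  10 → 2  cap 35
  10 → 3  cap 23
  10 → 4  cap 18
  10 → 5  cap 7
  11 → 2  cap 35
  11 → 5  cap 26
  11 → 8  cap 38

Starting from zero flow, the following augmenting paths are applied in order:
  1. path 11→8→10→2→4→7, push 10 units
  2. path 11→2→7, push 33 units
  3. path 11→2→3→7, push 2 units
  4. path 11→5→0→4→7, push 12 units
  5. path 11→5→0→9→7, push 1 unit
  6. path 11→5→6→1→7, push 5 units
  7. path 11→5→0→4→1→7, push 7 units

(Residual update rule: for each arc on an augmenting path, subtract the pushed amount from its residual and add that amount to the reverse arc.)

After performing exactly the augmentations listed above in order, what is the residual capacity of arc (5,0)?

Residual capacity of (5,0): 7

after path 1 (11→8→10→2→4→7, push 10): res(5,0)=27
after path 2 (11→2→7, push 33): res(5,0)=27
after path 3 (11→2→3→7, push 2): res(5,0)=27
after path 4 (11→5→0→4→7, push 12): res(5,0)=15
after path 5 (11→5→0→9→7, push 1): res(5,0)=14
after path 6 (11→5→6→1→7, push 5): res(5,0)=14
after path 7 (11→5→0→4→1→7, push 7): res(5,0)=7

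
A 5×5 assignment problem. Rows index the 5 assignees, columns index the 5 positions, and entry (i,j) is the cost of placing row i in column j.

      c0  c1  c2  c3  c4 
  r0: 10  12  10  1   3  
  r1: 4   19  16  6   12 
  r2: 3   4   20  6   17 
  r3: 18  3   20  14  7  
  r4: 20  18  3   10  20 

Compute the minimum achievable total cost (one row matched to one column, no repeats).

Minimum assignment cost: 18

optimal assignment: row0→col4 (cost 3), row1→col3 (cost 6), row2→col0 (cost 3), row3→col1 (cost 3), row4→col2 (cost 3)
total = 3 + 6 + 3 + 3 + 3 = 18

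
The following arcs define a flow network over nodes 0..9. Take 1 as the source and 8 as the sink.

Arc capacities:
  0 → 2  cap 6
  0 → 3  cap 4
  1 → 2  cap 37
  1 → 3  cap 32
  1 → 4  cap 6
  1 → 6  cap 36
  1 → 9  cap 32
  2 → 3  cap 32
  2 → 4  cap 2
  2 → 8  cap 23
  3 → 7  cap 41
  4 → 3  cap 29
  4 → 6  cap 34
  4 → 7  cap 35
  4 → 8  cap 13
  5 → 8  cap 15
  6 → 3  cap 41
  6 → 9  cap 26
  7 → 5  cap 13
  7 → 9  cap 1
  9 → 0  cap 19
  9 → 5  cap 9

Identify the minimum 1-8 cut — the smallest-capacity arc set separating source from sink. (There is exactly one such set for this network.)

Min-cut arcs: {(1,4), (2,4), (2,8), (5,8)} (total capacity 46)

augment #1: 1→2→8 push 23
augment #2: 1→4→8 push 6
augment #3: 1→2→4→8 push 2
augment #4: 1→9→5→8 push 9
augment #5: 1→3→7→5→8 push 6
max flow = 46; residual-reachable set from 1 gives S-side
cut edges (S→T): {(1,4), (2,4), (2,8), (5,8)} total cap 46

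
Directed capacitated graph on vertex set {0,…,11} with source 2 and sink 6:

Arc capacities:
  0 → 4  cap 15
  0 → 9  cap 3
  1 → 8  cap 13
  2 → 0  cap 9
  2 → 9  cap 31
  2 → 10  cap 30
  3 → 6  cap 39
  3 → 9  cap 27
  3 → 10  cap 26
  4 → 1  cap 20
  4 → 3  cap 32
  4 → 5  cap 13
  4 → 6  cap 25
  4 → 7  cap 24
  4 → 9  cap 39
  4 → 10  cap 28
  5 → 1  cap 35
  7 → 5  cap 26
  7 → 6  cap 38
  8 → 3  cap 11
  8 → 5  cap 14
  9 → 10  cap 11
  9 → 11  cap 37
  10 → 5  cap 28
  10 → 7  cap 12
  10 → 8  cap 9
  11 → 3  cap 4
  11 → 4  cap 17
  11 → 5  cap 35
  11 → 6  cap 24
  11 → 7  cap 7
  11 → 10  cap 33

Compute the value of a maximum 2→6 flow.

augment #1: 2→0→4→6 bottleneck 9, total now 9
augment #2: 2→9→11→6 bottleneck 24, total now 33
augment #3: 2→10→7→6 bottleneck 12, total now 45
augment #4: 2→9→11→3→6 bottleneck 4, total now 49
augment #5: 2→9→11→4→6 bottleneck 3, total now 52
augment #6: 2→10→8→3→6 bottleneck 9, total now 61
augment #7: 2→10→5→1→8→3→6 bottleneck 2, total now 63

Maximum flow value: 63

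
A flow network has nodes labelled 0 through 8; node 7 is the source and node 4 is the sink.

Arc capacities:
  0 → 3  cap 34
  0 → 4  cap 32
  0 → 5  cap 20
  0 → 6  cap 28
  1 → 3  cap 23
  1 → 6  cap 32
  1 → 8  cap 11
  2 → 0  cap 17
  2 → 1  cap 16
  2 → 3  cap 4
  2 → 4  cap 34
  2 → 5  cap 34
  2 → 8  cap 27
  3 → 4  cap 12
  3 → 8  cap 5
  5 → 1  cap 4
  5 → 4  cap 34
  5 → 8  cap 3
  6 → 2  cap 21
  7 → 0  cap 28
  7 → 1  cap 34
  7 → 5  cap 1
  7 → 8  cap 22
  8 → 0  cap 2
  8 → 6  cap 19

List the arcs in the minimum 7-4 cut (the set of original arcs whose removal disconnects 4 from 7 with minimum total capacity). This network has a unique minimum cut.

Min-cut arcs: {(3,4), (6,2), (7,0), (7,5), (8,0)} (total capacity 64)

augment #1: 7→0→4 push 28
augment #2: 7→5→4 push 1
augment #3: 7→1→3→4 push 12
augment #4: 7→8→0→4 push 2
augment #5: 7→1→6→2→4 push 21
max flow = 64; residual-reachable set from 7 gives S-side
cut edges (S→T): {(3,4), (6,2), (7,0), (7,5), (8,0)} total cap 64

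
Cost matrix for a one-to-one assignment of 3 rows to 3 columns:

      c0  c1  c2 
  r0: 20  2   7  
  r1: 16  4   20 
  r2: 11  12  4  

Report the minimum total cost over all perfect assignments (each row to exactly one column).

Minimum assignment cost: 22

one of 2 optimal assignments: row0→col1 (cost 2), row1→col0 (cost 16), row2→col2 (cost 4)
total = 2 + 16 + 4 = 22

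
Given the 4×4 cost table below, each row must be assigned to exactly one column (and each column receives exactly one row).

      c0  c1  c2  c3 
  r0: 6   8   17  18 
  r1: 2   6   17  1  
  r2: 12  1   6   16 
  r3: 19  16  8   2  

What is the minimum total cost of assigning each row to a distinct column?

optimal assignment: row0→col0 (cost 6), row1→col3 (cost 1), row2→col1 (cost 1), row3→col2 (cost 8)
total = 6 + 1 + 1 + 8 = 16

Minimum assignment cost: 16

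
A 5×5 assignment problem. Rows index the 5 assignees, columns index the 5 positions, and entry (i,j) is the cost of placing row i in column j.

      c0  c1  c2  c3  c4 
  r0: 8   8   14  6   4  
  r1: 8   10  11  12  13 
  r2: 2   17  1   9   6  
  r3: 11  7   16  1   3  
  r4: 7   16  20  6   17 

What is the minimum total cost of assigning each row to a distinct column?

optimal assignment: row0→col4 (cost 4), row1→col1 (cost 10), row2→col2 (cost 1), row3→col3 (cost 1), row4→col0 (cost 7)
total = 4 + 10 + 1 + 1 + 7 = 23

Minimum assignment cost: 23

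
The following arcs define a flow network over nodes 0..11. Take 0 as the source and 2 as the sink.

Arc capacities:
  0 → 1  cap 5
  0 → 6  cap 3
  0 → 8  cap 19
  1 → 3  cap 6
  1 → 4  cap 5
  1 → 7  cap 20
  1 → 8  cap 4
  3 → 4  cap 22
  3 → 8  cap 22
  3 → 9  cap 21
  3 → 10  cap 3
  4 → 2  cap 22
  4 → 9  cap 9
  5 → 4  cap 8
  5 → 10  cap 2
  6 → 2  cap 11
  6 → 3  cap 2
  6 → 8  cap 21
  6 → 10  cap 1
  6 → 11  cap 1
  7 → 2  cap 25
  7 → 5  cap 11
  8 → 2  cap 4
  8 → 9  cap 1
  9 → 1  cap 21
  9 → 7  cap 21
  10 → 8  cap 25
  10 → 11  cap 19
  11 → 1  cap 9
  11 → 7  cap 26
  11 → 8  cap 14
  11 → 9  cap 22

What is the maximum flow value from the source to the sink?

Maximum flow value: 13

augment #1: 0→6→2 bottleneck 3, total now 3
augment #2: 0→8→2 bottleneck 4, total now 7
augment #3: 0→1→4→2 bottleneck 5, total now 12
augment #4: 0→8→9→7→2 bottleneck 1, total now 13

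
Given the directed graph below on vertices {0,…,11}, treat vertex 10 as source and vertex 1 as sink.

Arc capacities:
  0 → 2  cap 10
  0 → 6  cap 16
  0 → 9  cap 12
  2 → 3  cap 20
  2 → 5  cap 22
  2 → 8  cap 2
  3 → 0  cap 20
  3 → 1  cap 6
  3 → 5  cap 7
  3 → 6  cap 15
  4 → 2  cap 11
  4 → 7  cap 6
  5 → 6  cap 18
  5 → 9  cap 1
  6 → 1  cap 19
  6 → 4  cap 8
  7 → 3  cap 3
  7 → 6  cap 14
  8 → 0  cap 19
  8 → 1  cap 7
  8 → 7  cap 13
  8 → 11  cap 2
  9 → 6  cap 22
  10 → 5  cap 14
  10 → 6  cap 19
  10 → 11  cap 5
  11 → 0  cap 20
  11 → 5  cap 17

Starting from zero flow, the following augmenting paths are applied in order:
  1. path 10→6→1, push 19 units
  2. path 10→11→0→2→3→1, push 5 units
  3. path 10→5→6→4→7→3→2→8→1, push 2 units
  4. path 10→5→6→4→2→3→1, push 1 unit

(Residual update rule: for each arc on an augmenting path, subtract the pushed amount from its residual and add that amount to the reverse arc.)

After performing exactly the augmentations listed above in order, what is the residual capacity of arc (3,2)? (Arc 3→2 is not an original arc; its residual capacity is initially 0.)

after path 1 (10→6→1, push 19): res(3,2)=0
after path 2 (10→11→0→2→3→1, push 5): res(3,2)=5
after path 3 (10→5→6→4→7→3→2→8→1, push 2): res(3,2)=3
after path 4 (10→5→6→4→2→3→1, push 1): res(3,2)=4

Residual capacity of (3,2): 4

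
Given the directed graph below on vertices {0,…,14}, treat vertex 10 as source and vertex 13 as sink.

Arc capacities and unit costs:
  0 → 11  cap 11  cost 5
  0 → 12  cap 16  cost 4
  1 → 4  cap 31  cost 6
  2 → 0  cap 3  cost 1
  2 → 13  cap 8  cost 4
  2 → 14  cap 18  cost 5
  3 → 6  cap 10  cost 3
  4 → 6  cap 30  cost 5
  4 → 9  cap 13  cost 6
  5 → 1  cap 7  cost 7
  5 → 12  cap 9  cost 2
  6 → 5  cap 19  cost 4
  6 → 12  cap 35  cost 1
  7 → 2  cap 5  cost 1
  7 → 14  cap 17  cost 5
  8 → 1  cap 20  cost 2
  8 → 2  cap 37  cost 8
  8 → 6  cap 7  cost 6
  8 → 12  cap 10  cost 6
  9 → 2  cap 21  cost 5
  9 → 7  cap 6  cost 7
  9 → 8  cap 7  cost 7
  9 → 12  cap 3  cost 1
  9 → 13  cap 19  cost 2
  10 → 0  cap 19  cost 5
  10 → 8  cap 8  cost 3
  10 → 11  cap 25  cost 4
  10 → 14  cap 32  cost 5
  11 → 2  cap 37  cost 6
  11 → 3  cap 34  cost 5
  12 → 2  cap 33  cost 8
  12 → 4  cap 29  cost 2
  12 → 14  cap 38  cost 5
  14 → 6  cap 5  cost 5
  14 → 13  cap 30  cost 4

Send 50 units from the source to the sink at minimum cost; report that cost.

shortest-cost path #1: 10→14→13 push 30 @ unit cost 9 (adds 270)
shortest-cost path #2: 10→11→2→13 push 8 @ unit cost 14 (adds 112)
shortest-cost path #3: 10→0→12→4→9→13 push 12 @ unit cost 19 (adds 228)
total cost = 610

Minimum cost for 50 units: 610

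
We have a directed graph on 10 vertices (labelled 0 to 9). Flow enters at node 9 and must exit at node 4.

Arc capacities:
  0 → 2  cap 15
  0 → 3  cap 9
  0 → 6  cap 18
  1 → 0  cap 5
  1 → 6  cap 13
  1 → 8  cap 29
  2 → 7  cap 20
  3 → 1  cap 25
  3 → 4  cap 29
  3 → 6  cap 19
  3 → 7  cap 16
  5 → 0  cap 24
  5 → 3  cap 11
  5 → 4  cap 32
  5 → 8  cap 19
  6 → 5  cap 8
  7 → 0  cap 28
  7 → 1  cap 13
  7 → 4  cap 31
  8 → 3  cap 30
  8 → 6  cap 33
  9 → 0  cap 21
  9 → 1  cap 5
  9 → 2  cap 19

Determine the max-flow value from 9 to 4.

augment #1: 9→0→3→4 bottleneck 9, total now 9
augment #2: 9→2→7→4 bottleneck 19, total now 28
augment #3: 9→0→2→7→4 bottleneck 1, total now 29
augment #4: 9→0→6→5→4 bottleneck 8, total now 37
augment #5: 9→1→8→3→4 bottleneck 5, total now 42

Maximum flow value: 42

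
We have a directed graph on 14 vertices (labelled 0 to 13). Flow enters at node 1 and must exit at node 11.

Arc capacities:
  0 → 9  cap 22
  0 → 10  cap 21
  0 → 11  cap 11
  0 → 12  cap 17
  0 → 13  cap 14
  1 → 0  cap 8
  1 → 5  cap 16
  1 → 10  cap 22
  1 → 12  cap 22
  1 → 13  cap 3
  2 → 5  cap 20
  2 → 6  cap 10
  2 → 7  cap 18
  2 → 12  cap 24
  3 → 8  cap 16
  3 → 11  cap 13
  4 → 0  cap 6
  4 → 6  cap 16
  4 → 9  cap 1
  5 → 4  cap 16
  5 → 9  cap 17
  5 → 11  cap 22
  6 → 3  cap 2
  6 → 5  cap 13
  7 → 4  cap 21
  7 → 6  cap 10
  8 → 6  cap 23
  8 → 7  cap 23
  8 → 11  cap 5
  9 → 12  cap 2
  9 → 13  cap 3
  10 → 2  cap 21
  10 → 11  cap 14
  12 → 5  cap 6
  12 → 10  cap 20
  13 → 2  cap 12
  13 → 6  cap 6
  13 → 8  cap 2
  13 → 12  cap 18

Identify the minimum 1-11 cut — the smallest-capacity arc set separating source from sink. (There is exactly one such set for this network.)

augment #1: 1→0→11 push 8
augment #2: 1→5→11 push 16
augment #3: 1→10→11 push 14
augment #4: 1→12→5→11 push 6
augment #5: 1→13→8→11 push 2
augment #6: 1→13→6→3→11 push 1
augment #7: 1→10→2→6→3→11 push 1
augment #8: 1→10→2→5→4→0→11 push 3
max flow = 51; residual-reachable set from 1 gives S-side
cut edges (S→T): {(0,11), (5,11), (6,3), (10,11), (13,8)} total cap 51

Min-cut arcs: {(0,11), (5,11), (6,3), (10,11), (13,8)} (total capacity 51)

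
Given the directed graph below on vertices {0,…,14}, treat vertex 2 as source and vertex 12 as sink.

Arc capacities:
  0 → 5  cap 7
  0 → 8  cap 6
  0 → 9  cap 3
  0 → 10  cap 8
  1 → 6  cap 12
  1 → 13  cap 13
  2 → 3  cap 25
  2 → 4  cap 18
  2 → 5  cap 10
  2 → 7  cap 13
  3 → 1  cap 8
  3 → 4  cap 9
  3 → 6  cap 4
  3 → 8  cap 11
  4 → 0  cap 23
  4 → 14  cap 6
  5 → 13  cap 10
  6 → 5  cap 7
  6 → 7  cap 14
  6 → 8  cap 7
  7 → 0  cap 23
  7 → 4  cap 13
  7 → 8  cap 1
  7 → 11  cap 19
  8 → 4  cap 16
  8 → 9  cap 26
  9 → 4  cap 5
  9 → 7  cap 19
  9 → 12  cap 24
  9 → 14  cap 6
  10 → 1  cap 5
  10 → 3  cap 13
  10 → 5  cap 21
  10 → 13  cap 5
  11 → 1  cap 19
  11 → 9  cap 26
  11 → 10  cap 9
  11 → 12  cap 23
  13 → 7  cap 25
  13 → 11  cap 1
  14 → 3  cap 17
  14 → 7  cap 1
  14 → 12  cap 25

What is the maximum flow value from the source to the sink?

augment #1: 2→4→14→12 bottleneck 6, total now 6
augment #2: 2→7→11→12 bottleneck 13, total now 19
augment #3: 2→3→8→9→12 bottleneck 11, total now 30
augment #4: 2→4→0→9→12 bottleneck 3, total now 33
augment #5: 2→5→13→11→12 bottleneck 1, total now 34
augment #6: 2→3→6→7→11→12 bottleneck 4, total now 38
augment #7: 2→4→0→8→9→12 bottleneck 6, total now 44
augment #8: 2→5→13→7→11→12 bottleneck 2, total now 46
augment #9: 2→3→1→6→8→9→12 bottleneck 4, total now 50
augment #10: 2→3→1→6→8→9→14→12 bottleneck 3, total now 53
augment #11: 2→5→13→7→8→9→14→12 bottleneck 1, total now 54

Maximum flow value: 54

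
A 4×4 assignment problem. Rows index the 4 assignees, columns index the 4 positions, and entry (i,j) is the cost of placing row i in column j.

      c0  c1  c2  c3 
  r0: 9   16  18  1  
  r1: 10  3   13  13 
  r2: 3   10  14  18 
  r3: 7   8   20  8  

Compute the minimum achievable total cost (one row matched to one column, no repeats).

one of 2 optimal assignments: row0→col3 (cost 1), row1→col1 (cost 3), row2→col2 (cost 14), row3→col0 (cost 7)
total = 1 + 3 + 14 + 7 = 25

Minimum assignment cost: 25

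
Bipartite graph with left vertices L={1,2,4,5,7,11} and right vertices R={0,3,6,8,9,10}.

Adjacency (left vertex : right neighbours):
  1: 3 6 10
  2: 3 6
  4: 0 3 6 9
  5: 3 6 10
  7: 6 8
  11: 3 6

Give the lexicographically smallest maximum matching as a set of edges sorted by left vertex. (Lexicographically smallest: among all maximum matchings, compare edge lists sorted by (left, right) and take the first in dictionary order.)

|M| = 5 (so the lex-smallest maximum matching has 5 edges)
process left vertices in ascending order; for each, take the smallest-labelled available neighbour that still permits 5 edges overall, or leave it unmatched if none does
lex-smallest matching: {1-3, 2-6, 4-0, 5-10, 7-8}

Lex-smallest maximum matching: {(1,3), (2,6), (4,0), (5,10), (7,8)}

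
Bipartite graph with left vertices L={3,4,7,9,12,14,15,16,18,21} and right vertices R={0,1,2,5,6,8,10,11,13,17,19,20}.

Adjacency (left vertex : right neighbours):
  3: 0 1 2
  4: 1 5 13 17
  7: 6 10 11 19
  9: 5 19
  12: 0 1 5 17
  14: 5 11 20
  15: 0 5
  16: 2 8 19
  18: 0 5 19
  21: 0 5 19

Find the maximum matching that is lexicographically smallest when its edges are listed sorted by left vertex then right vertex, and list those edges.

Lex-smallest maximum matching: {(3,1), (4,13), (7,6), (9,5), (12,17), (14,11), (15,0), (16,2), (18,19)}

|M| = 9 (so the lex-smallest maximum matching has 9 edges)
process left vertices in ascending order; for each, take the smallest-labelled available neighbour that still permits 9 edges overall, or leave it unmatched if none does
lex-smallest matching: {3-1, 4-13, 7-6, 9-5, 12-17, 14-11, 15-0, 16-2, 18-19}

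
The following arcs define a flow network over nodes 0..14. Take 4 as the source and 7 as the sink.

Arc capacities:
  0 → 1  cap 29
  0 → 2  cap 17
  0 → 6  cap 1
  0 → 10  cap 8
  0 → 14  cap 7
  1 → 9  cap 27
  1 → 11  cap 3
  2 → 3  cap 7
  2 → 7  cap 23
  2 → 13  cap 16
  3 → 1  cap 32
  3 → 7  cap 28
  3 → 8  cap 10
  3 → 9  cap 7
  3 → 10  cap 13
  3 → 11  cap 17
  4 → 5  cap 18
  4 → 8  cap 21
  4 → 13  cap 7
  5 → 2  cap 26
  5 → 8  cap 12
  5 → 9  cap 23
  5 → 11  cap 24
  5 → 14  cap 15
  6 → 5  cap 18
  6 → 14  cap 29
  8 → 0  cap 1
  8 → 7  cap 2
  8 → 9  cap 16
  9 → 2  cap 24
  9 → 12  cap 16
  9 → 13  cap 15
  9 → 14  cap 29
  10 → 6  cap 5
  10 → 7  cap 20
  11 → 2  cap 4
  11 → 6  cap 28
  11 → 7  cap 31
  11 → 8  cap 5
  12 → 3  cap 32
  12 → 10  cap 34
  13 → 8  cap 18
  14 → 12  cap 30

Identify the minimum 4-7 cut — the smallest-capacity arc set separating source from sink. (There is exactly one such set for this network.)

augment #1: 4→8→7 push 2
augment #2: 4→5→2→7 push 18
augment #3: 4→8→0→2→7 push 1
augment #4: 4→8→9→2→7 push 4
augment #5: 4→8→9→2→3→7 push 7
augment #6: 4→8→9→12→3→7 push 5
max flow = 37; residual-reachable set from 4 gives S-side
cut edges (S→T): {(4,5), (8,0), (8,7), (8,9)} total cap 37

Min-cut arcs: {(4,5), (8,0), (8,7), (8,9)} (total capacity 37)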